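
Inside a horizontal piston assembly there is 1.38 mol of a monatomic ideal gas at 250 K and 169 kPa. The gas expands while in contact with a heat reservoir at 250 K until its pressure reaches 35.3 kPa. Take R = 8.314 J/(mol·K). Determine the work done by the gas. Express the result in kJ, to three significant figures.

Isothermal process: W = nRT ln(V₂/V₁) = nRT ln(P₁/P₂).
W = (1.38)(8.314)(250) × ln(169/35.3)
  = 2868 × ln(4.788) = 2868 × 1.566
W_by_gas = 4492 J.

W ≈ 4.49 kJ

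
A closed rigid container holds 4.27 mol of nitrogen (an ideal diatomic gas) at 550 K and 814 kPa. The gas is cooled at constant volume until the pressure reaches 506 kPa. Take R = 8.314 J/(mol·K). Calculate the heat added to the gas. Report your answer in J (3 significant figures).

Constant volume ⇒ W = 0, so Q = ΔU = nCᵥΔT with Cᵥ = 5R/2 = 20.79 J/(mol·K).
At constant V, T₂/T₁ = P₂/P₁ ⇒ ΔT = T₁(P₂/P₁ − 1) = 550·(506/814 − 1) = -208.1 K.
ΔU = (4.27)(20.79)(-208.1) = -18470 J.

Q ≈ -18500 J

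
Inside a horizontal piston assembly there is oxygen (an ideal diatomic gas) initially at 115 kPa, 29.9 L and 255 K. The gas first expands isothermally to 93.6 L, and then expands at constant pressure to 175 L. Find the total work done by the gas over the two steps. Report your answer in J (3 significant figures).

W_total ≈ 6910 J

Step 1 (isothermal): W = P₁V₁ ln(V₂/V₁) = (3438) ln(93.6/29.9) = 3924 J.
After step 1: P = 36.74 kPa, V = 93.6 L, T = 255 K.
Step 2 (isobaric): W = PΔV = (36.74 kPa)(175 − 93.6 L) = 2990 J.
W_total = 3924 + 2990 = 6914 J.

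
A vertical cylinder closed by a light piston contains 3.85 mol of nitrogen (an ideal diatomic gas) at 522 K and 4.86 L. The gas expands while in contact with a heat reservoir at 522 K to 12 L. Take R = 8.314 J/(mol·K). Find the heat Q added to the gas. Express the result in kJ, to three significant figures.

Isothermal ⇒ ΔU = 0, so Q = W = nRT ln(V₂/V₁).
Q = (3.85)(8.314)(522) ln(12/4.86) = 16709 × 0.9039 = 15102 J.

Q ≈ 15.1 kJ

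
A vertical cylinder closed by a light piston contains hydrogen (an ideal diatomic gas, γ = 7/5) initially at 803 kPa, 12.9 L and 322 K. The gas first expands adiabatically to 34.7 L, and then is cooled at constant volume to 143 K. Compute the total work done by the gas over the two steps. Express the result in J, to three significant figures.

Step 1 (adiabatic): W = (P₁V₁ − P₂V₂)/(γ−1) = (10359 − 6973)/0.4 = 8465 J.
Step 2 (isochoric): W = 0 (constant volume).
W_total = 8465 + 0 = 8465 J.

W_total ≈ 8460 J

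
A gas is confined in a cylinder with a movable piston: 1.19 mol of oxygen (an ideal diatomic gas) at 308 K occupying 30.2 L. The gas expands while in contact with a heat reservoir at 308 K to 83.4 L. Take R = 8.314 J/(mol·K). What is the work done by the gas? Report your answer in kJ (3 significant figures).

W ≈ 3.10 kJ

Isothermal: W = nRT ln(V₂/V₁).
W = (1.19)(8.314)(308) × ln(83.4/30.2)
  = 3047 × 1.016
W_by_gas = 3095 J.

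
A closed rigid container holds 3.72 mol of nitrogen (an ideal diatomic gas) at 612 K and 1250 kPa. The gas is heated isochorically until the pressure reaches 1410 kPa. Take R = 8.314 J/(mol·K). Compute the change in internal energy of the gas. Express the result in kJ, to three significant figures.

ΔU ≈ 6.06 kJ

Constant volume ⇒ W = 0, so Q = ΔU = nCᵥΔT with Cᵥ = 5R/2 = 20.79 J/(mol·K).
At constant V, T₂/T₁ = P₂/P₁ ⇒ ΔT = T₁(P₂/P₁ − 1) = 612·(1410/1250 − 1) = 78.34 K.
ΔU = (3.72)(20.79)(78.34) = 6057 J.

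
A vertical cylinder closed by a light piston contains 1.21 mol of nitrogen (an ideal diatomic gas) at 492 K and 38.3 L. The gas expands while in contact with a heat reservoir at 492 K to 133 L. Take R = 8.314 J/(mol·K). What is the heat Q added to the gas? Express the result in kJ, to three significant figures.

Q ≈ 6.16 kJ

Isothermal ⇒ ΔU = 0, so Q = W = nRT ln(V₂/V₁).
Q = (1.21)(8.314)(492) ln(133/38.3) = 4949 × 1.245 = 6162 J.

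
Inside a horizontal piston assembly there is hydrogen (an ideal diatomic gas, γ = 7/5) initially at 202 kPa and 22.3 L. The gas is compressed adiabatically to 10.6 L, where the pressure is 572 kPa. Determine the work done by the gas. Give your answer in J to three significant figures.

W ≈ -3900 J

Adiabatic: W = (P₁V₁ − P₂V₂)/(γ − 1) with γ = 7/5.
P₁V₁ = 4505 J, P₂V₂ = 6063 J.
W = (4505 − 6063) / 0.4 = -3896 J.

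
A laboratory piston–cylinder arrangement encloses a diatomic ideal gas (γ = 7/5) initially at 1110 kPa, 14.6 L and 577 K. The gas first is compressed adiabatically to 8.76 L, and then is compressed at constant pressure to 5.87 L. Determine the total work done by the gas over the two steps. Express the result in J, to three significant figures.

W_total ≈ -15700 J

Step 1 (adiabatic): W = (P₁V₁ − P₂V₂)/(γ−1) = (16206 − 19880)/0.4 = -9185 J.
After step 1: P = 2269 kPa, V = 8.76 L, T = 707.8 K.
Step 2 (isobaric): W = PΔV = (2269 kPa)(5.87 − 8.76 L) = -6559 J.
W_total = -9185 − 6559 = -15743 J.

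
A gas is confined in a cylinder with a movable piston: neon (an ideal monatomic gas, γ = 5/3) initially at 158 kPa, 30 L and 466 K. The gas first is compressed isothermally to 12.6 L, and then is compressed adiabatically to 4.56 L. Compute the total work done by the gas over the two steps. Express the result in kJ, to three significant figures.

W_total ≈ -11.0 kJ

Step 1 (isothermal): W = P₁V₁ ln(V₂/V₁) = (4740) ln(12.6/30) = -4112 J.
After step 1: P = 376.2 kPa, V = 12.6 L, T = 466 K.
Step 2 (adiabatic): W = (P₁V₁ − P₂V₂)/(γ−1) = (4740 − 9334)/0.667 = -6890 J.
W_total = -4112 − 6890 = -11002 J.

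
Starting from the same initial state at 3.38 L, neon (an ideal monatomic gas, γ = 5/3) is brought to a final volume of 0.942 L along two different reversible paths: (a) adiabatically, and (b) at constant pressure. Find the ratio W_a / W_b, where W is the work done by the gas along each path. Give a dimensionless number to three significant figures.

W_a / W_b ≈ 2.79

Path (a) adiabatic: W = P₁V₁(1 − (V₁/V₂)^(γ−1))/(γ−1) → W_a/(P₁V₁) = -2.016.
Path (b) isobaric: W = P₁(V₂ − V₁) → W_b/(P₁V₁) = -0.7213.
W_a / W_b = -2.016 / -0.7213 = 2.794.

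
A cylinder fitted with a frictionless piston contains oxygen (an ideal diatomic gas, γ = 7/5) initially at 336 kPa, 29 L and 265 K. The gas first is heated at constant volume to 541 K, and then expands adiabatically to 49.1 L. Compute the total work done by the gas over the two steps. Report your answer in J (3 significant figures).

Step 1 (isochoric): W = 0 (constant volume).
After step 1: P = 685.9 kPa (V unchanged).
Step 2 (adiabatic): W = (P₁V₁ − P₂V₂)/(γ−1) = (19892 − 16114)/0.4 = 9445 J.
W_total = 0 + 9445 = 9445 J.

W_total ≈ 9450 J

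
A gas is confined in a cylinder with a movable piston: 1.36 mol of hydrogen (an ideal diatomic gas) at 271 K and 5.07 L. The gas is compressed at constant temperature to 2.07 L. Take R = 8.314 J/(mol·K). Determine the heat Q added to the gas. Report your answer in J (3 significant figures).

Isothermal ⇒ ΔU = 0, so Q = W = nRT ln(V₂/V₁).
Q = (1.36)(8.314)(271) ln(2.07/5.07) = 3064 × -0.8958 = -2745 J.

Q ≈ -2740 J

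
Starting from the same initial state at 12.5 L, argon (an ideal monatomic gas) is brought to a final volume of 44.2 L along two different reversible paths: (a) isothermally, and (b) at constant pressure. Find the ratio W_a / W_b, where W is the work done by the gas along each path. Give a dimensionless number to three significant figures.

Path (a) isothermal: W = P₁V₁ ln(V₂/V₁) → W_a/(P₁V₁) = 1.263.
Path (b) isobaric: W = P₁(V₂ − V₁) → W_b/(P₁V₁) = 2.536.
W_a / W_b = 1.263 / 2.536 = 0.498.

W_a / W_b ≈ 0.498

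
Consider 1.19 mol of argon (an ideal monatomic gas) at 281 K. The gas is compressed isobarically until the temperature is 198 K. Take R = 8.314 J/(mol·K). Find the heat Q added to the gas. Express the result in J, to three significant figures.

Q ≈ -2050 J

Isobaric: W = nRΔT = (1.19)(8.314)(-83) = -821.2 J.
ΔU = nCᵥΔT with Cᵥ = 3R/2: ΔU = (1.19)(12.47)(-83) = -1232 J.
Q = ΔU + W = -1232 − 821.2 = -2053 J.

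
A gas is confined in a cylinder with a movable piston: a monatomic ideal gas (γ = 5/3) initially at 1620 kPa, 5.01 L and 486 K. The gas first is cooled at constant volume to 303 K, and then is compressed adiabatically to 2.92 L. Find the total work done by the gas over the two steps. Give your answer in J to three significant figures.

Step 1 (isochoric): W = 0 (constant volume).
After step 1: P = 1010 kPa (V unchanged).
Step 2 (adiabatic): W = (P₁V₁ − P₂V₂)/(γ−1) = (5060 − 7252)/0.667 = -3288 J.
W_total = 0 − 3288 = -3288 J.

W_total ≈ -3290 J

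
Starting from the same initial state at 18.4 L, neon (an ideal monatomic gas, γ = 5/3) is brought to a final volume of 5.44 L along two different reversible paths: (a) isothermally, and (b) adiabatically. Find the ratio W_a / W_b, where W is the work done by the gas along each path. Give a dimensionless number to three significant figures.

W_a / W_b ≈ 0.648

Path (a) isothermal: W = P₁V₁ ln(V₂/V₁) → W_a/(P₁V₁) = -1.219.
Path (b) adiabatic: W = P₁V₁(1 − (V₁/V₂)^(γ−1))/(γ−1) → W_b/(P₁V₁) = -1.88.
W_a / W_b = -1.219 / -1.88 = 0.6482.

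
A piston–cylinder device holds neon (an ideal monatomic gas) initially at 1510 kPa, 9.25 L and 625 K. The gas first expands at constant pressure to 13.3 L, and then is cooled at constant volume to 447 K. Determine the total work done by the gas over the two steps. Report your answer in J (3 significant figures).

Step 1 (isobaric): W = PΔV = (1510 kPa)(13.3 − 9.25 L) = 6116 J.
Step 2 (isochoric): W = 0 (constant volume).
W_total = 6116 + 0 = 6116 J.

W_total ≈ 6120 J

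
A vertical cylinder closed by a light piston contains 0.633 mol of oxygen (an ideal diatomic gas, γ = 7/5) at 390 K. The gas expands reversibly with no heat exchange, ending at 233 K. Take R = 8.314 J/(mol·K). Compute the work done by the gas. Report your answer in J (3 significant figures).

W ≈ 2070 J

Adiabatic ⇒ Q = 0, so W_by = −ΔU = nCᵥ(T₁ − T₂).
Cᵥ = 5R/2 = 20.79 J/(mol·K).
W = (0.633)(20.79)(390 − 233) = 2066 J.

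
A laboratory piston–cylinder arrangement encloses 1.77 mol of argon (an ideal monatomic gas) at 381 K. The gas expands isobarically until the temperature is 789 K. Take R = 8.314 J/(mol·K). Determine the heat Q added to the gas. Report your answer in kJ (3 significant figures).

Isobaric: W = nRΔT = (1.77)(8.314)(408) = 6004 J.
ΔU = nCᵥΔT with Cᵥ = 3R/2: ΔU = (1.77)(12.47)(408) = 9006 J.
Q = ΔU + W = 9006 + 6004 = 15010 J.

Q ≈ 15.0 kJ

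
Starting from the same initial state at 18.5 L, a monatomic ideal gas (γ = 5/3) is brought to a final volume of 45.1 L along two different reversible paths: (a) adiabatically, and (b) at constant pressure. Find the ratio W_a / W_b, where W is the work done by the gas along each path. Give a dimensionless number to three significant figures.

W_a / W_b ≈ 0.467

Path (a) adiabatic: W = P₁V₁(1 − (V₁/V₂)^(γ−1))/(γ−1) → W_a/(P₁V₁) = 0.6719.
Path (b) isobaric: W = P₁(V₂ − V₁) → W_b/(P₁V₁) = 1.438.
W_a / W_b = 0.6719 / 1.438 = 0.4673.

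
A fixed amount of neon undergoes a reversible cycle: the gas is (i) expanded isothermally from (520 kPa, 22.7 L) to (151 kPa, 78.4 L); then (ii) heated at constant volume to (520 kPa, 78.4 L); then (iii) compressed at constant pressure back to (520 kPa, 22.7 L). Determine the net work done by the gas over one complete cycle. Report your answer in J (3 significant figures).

Leg (i): W = PᵢVᵢ ln(V_f/Vᵢ) = (11804) ln(78.4/22.7) = 14631 J.
Leg (ii): W = 0.
Leg (iii): W = PΔV = (520)(22.7 − 78.4) = -28964 J.
W_net = 14631 − 28964 = -14333 J.

W_net ≈ -14300 J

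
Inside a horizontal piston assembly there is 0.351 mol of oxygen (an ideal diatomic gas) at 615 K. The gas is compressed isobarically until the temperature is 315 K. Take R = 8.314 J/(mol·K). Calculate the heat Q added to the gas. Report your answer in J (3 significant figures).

Q ≈ -3060 J

Isobaric: W = nRΔT = (0.351)(8.314)(-300) = -875.5 J.
ΔU = nCᵥΔT with Cᵥ = 5R/2: ΔU = (0.351)(20.79)(-300) = -2189 J.
Q = ΔU + W = -2189 − 875.5 = -3064 J.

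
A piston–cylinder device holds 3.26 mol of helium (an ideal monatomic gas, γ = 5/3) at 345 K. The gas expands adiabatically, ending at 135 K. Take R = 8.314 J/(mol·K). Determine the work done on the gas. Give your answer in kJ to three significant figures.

Adiabatic ⇒ Q = 0, so W_by = −ΔU = nCᵥ(T₁ − T₂).
Cᵥ = 3R/2 = 12.47 J/(mol·K).
W = (3.26)(12.47)(345 − 135) = 8538 J.
Work on gas = −W_by = -8538 J.

W ≈ -8.54 kJ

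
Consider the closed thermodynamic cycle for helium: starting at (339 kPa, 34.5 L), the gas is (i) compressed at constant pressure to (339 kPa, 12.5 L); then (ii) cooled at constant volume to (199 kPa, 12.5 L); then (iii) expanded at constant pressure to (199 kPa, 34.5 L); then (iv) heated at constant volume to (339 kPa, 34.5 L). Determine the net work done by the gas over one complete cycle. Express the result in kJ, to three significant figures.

W_net ≈ -3.08 kJ

Constant-volume legs do no work.
W(i) = (339)(12.5 − 34.5) = -7458 J; W(iii) = (199)(34.5 − 12.5) = 4378 J.
W_net = -7458 + 4378 = -3080 J (the counter-clockwise enclosed area).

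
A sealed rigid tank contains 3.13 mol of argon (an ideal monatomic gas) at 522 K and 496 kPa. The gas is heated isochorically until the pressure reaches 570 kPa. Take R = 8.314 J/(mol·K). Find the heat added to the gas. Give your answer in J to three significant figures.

Q ≈ 3040 J

Constant volume ⇒ W = 0, so Q = ΔU = nCᵥΔT with Cᵥ = 3R/2 = 12.47 J/(mol·K).
At constant V, T₂/T₁ = P₂/P₁ ⇒ ΔT = T₁(P₂/P₁ − 1) = 522·(570/496 − 1) = 77.88 K.
ΔU = (3.13)(12.47)(77.88) = 3040 J.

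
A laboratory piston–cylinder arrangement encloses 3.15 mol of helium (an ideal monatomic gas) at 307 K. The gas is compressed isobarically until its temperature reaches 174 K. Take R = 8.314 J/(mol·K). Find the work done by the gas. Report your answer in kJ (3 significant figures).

W ≈ -3.48 kJ

Isobaric: W = P ΔV = nR ΔT.
W = (3.15)(8.314)(174 − 307) = -3483 J.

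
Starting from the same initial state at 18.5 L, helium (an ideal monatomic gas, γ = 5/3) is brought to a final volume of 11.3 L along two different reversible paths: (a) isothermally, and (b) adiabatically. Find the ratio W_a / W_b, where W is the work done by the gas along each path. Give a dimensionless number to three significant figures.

Path (a) isothermal: W = P₁V₁ ln(V₂/V₁) → W_a/(P₁V₁) = -0.493.
Path (b) adiabatic: W = P₁V₁(1 − (V₁/V₂)^(γ−1))/(γ−1) → W_b/(P₁V₁) = -0.5836.
W_a / W_b = -0.493 / -0.5836 = 0.8447.

W_a / W_b ≈ 0.845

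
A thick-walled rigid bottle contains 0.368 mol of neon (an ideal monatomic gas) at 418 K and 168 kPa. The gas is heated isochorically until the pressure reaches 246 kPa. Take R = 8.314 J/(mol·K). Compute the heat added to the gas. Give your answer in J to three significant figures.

Q ≈ 891 J

Constant volume ⇒ W = 0, so Q = ΔU = nCᵥΔT with Cᵥ = 3R/2 = 12.47 J/(mol·K).
At constant V, T₂/T₁ = P₂/P₁ ⇒ ΔT = T₁(P₂/P₁ − 1) = 418·(246/168 − 1) = 194.1 K.
ΔU = (0.368)(12.47)(194.1) = 890.7 J.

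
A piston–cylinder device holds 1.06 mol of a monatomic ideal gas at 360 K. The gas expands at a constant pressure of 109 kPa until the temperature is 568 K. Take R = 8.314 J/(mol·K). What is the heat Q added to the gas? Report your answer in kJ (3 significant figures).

Q ≈ 4.58 kJ

Isobaric: W = nRΔT = (1.06)(8.314)(208) = 1833 J.
ΔU = nCᵥΔT with Cᵥ = 3R/2: ΔU = (1.06)(12.47)(208) = 2750 J.
Q = ΔU + W = 2750 + 1833 = 4583 J.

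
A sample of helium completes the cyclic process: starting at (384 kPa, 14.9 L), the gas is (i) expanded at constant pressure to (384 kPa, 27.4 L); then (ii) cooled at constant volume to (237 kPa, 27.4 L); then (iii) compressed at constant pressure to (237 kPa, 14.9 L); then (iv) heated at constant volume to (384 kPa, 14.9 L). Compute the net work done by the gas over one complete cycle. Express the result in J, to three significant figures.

W_net ≈ 1840 J

Constant-volume legs do no work.
W(i) = (384)(27.4 − 14.9) = 4800 J; W(iii) = (237)(14.9 − 27.4) = -2962 J.
W_net = 4800 − 2962 = 1837 J (the clockwise enclosed area).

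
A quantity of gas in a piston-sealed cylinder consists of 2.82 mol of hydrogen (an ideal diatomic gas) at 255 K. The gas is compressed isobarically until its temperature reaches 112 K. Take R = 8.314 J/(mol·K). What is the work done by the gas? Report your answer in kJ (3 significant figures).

Isobaric: W = P ΔV = nR ΔT.
W = (2.82)(8.314)(112 − 255) = -3353 J.

W ≈ -3.35 kJ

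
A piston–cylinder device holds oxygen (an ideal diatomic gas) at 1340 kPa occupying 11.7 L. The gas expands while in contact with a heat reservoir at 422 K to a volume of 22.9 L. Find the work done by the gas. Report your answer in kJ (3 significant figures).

Isothermal: W = nRT ln(V₂/V₁) = P₁V₁ ln(V₂/V₁).
P₁V₁ = (1340 kPa)(11.7 L) = 15678 J.
W = 15678 × ln(22.9/11.7) = 15678 × 0.6715
W_by_gas = 10529 J.

W ≈ 10.5 kJ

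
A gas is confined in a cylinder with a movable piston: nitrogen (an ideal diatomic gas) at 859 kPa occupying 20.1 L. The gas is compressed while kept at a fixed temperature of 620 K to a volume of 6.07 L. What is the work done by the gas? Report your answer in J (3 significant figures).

Isothermal: W = nRT ln(V₂/V₁) = P₁V₁ ln(V₂/V₁).
P₁V₁ = (859 kPa)(20.1 L) = 17266 J.
W = 17266 × ln(6.07/20.1) = 17266 × -1.197
W_by_gas = -20674 J.

W ≈ -20700 J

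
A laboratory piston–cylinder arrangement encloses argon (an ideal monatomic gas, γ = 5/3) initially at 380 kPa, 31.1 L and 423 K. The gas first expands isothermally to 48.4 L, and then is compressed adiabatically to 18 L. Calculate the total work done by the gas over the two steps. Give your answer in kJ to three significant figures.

W_total ≈ -11.3 kJ

Step 1 (isothermal): W = P₁V₁ ln(V₂/V₁) = (11818) ln(48.4/31.1) = 5227 J.
After step 1: P = 244.2 kPa, V = 48.4 L, T = 423 K.
Step 2 (adiabatic): W = (P₁V₁ − P₂V₂)/(γ−1) = (11818 − 22852)/0.667 = -16551 J.
W_total = 5227 − 16551 = -11324 J.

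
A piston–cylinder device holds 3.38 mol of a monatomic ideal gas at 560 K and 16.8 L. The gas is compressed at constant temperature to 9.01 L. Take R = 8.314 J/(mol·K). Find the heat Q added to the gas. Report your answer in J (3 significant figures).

Isothermal ⇒ ΔU = 0, so Q = W = nRT ln(V₂/V₁).
Q = (3.38)(8.314)(560) ln(9.01/16.8) = 15737 × -0.623 = -9805 J.

Q ≈ -9800 J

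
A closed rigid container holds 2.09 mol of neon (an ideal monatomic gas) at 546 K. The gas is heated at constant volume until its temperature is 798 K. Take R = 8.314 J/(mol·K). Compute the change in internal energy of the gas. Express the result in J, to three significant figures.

ΔU ≈ 6570 J

Constant volume ⇒ W = 0, so Q = ΔU = nCᵥΔT with Cᵥ = 3R/2 = 12.47 J/(mol·K).
ΔU = (2.09)(12.47)(798 − 546) = 6568 J.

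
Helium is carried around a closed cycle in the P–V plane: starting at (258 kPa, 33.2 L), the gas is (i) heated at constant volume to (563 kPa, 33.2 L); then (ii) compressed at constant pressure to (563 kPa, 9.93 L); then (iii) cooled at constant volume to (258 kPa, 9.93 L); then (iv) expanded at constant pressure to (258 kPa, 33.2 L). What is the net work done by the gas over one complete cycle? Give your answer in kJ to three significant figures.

Constant-volume legs do no work.
W(ii) = (563)(9.93 − 33.2) = -13101 J; W(iv) = (258)(33.2 − 9.93) = 6004 J.
W_net = -13101 + 6004 = -7097 J (the counter-clockwise enclosed area).

W_net ≈ -7.10 kJ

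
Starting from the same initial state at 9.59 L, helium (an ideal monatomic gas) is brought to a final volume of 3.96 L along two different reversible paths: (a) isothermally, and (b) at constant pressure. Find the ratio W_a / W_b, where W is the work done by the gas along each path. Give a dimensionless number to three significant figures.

Path (a) isothermal: W = P₁V₁ ln(V₂/V₁) → W_a/(P₁V₁) = -0.8845.
Path (b) isobaric: W = P₁(V₂ − V₁) → W_b/(P₁V₁) = -0.5871.
W_a / W_b = -0.8845 / -0.5871 = 1.507.

W_a / W_b ≈ 1.51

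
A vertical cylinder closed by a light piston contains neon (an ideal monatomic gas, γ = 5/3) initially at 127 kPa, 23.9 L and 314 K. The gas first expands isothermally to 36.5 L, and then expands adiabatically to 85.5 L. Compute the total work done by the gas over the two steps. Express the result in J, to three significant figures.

Step 1 (isothermal): W = P₁V₁ ln(V₂/V₁) = (3035) ln(36.5/23.9) = 1285 J.
After step 1: P = 83.16 kPa, V = 36.5 L, T = 314 K.
Step 2 (adiabatic): W = (P₁V₁ − P₂V₂)/(γ−1) = (3035 − 1721)/0.667 = 1972 J.
W_total = 1285 + 1972 = 3257 J.

W_total ≈ 3260 J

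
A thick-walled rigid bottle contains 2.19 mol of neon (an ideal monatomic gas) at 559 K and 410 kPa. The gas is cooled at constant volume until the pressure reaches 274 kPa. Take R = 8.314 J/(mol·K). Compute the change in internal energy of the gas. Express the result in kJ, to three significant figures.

ΔU ≈ -5.06 kJ

Constant volume ⇒ W = 0, so Q = ΔU = nCᵥΔT with Cᵥ = 3R/2 = 12.47 J/(mol·K).
At constant V, T₂/T₁ = P₂/P₁ ⇒ ΔT = T₁(P₂/P₁ − 1) = 559·(274/410 − 1) = -185.4 K.
ΔU = (2.19)(12.47)(-185.4) = -5064 J.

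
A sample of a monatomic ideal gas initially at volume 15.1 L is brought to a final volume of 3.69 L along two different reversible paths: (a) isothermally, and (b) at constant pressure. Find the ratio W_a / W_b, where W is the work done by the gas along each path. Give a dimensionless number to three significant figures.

W_a / W_b ≈ 1.86

Path (a) isothermal: W = P₁V₁ ln(V₂/V₁) → W_a/(P₁V₁) = -1.409.
Path (b) isobaric: W = P₁(V₂ − V₁) → W_b/(P₁V₁) = -0.7556.
W_a / W_b = -1.409 / -0.7556 = 1.865.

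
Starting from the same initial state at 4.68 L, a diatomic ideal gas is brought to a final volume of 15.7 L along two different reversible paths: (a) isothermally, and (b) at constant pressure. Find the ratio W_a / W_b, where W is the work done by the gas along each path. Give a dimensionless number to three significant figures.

W_a / W_b ≈ 0.514

Path (a) isothermal: W = P₁V₁ ln(V₂/V₁) → W_a/(P₁V₁) = 1.21.
Path (b) isobaric: W = P₁(V₂ − V₁) → W_b/(P₁V₁) = 2.355.
W_a / W_b = 1.21 / 2.355 = 0.514.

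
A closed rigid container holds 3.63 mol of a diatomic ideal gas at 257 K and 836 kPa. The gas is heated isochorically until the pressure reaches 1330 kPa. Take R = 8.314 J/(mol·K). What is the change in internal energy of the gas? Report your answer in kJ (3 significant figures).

ΔU ≈ 11.5 kJ

Constant volume ⇒ W = 0, so Q = ΔU = nCᵥΔT with Cᵥ = 5R/2 = 20.79 J/(mol·K).
At constant V, T₂/T₁ = P₂/P₁ ⇒ ΔT = T₁(P₂/P₁ − 1) = 257·(1330/836 − 1) = 151.9 K.
ΔU = (3.63)(20.79)(151.9) = 11458 J.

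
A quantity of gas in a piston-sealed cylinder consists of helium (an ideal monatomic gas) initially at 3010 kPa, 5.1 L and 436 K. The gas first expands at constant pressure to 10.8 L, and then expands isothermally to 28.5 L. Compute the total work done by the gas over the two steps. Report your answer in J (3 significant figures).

W_total ≈ 48700 J

Step 1 (isobaric): W = PΔV = (3010 kPa)(10.8 − 5.1 L) = 17157 J.
After step 1: P = 3010 kPa, V = 10.8 L, T = 923.3 K.
Step 2 (isothermal): W = P₁V₁ ln(V₂/V₁) = (32508) ln(28.5/10.8) = 31544 J.
W_total = 17157 + 31544 = 48701 J.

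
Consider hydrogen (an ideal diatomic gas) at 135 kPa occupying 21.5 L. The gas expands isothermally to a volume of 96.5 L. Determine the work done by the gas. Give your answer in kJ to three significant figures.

W ≈ 4.36 kJ

Isothermal: W = nRT ln(V₂/V₁) = P₁V₁ ln(V₂/V₁).
P₁V₁ = (135 kPa)(21.5 L) = 2902 J.
W = 2902 × ln(96.5/21.5) = 2902 × 1.501
W_by_gas = 4358 J.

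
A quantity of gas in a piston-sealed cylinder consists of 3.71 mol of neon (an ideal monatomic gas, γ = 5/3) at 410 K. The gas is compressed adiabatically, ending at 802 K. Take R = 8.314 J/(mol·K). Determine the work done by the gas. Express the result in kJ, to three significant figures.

Adiabatic ⇒ Q = 0, so W_by = −ΔU = nCᵥ(T₁ − T₂).
Cᵥ = 3R/2 = 12.47 J/(mol·K).
W = (3.71)(12.47)(410 − 802) = -18137 J.

W ≈ -18.1 kJ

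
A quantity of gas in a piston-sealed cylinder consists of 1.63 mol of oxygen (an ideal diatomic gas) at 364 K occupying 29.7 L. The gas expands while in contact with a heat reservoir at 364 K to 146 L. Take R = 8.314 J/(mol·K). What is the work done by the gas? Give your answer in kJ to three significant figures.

Isothermal: W = nRT ln(V₂/V₁).
W = (1.63)(8.314)(364) × ln(146/29.7)
  = 4933 × 1.592
W_by_gas = 7855 J.

W ≈ 7.86 kJ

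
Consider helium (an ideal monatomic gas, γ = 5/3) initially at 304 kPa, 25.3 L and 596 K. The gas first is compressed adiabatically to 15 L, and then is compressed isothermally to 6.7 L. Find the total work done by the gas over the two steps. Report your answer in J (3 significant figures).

W_total ≈ -13600 J

Step 1 (adiabatic): W = (P₁V₁ − P₂V₂)/(γ−1) = (7691 − 10898)/0.667 = -4810 J.
After step 1: P = 726.5 kPa, V = 15 L, T = 844.5 K.
Step 2 (isothermal): W = P₁V₁ ln(V₂/V₁) = (10898) ln(6.7/15) = -8783 J.
W_total = -4810 − 8783 = -13593 J.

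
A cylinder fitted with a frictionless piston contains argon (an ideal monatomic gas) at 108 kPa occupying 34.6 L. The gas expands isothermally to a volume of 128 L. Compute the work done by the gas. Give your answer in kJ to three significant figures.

Isothermal: W = nRT ln(V₂/V₁) = P₁V₁ ln(V₂/V₁).
P₁V₁ = (108 kPa)(34.6 L) = 3737 J.
W = 3737 × ln(128/34.6) = 3737 × 1.308
W_by_gas = 4888 J.

W ≈ 4.89 kJ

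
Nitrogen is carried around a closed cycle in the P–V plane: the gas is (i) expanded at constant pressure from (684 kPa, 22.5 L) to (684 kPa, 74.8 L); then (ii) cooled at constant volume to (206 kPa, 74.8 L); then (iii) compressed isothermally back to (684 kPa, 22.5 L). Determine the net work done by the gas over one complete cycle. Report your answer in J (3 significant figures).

W_net ≈ 17300 J

Leg (i): W = PΔV = (684)(74.8 − 22.5) = 35773 J.
Leg (ii): W = 0.
Leg (iii): W = PᵢVᵢ ln(V_f/Vᵢ) = (15409) ln(22.5/74.8) = -18511 J.
W_net = 35773 − 18511 = 17263 J.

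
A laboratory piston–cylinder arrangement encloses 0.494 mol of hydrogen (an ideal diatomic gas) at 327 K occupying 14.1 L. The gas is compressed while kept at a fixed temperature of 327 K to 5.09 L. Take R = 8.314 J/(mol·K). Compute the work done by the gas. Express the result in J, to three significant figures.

W ≈ -1370 J

Isothermal: W = nRT ln(V₂/V₁).
W = (0.494)(8.314)(327) × ln(5.09/14.1)
  = 1343 × -1.019
W_by_gas = -1368 J.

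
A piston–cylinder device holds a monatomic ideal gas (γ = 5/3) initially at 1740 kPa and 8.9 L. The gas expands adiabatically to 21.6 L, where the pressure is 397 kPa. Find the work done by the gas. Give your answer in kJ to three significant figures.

W ≈ 10.4 kJ

Adiabatic: W = (P₁V₁ − P₂V₂)/(γ − 1) with γ = 5/3.
P₁V₁ = 15486 J, P₂V₂ = 8575 J.
W = (15486 − 8575) / 0.6667 = 10366 J.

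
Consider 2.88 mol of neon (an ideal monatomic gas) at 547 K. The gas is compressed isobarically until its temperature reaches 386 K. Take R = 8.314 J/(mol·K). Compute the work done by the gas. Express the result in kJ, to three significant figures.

W ≈ -3.86 kJ

Isobaric: W = P ΔV = nR ΔT.
W = (2.88)(8.314)(386 − 547) = -3855 J.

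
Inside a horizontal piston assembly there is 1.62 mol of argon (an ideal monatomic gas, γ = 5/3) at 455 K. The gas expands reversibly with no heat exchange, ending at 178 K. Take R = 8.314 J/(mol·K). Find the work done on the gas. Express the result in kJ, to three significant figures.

W ≈ -5.60 kJ

Adiabatic ⇒ Q = 0, so W_by = −ΔU = nCᵥ(T₁ − T₂).
Cᵥ = 3R/2 = 12.47 J/(mol·K).
W = (1.62)(12.47)(455 − 178) = 5596 J.
Work on gas = −W_by = -5596 J.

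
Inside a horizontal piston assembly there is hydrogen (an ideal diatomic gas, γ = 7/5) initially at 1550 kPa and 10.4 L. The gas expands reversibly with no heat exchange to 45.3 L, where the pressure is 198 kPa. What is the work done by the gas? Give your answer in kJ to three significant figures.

W ≈ 17.9 kJ

Adiabatic: W = (P₁V₁ − P₂V₂)/(γ − 1) with γ = 7/5.
P₁V₁ = 16120 J, P₂V₂ = 8969 J.
W = (16120 − 8969) / 0.4 = 17877 J.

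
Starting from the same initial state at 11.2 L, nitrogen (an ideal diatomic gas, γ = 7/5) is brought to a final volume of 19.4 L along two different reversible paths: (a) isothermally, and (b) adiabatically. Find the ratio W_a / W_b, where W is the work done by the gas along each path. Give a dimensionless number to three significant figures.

Path (a) isothermal: W = P₁V₁ ln(V₂/V₁) → W_a/(P₁V₁) = 0.5494.
Path (b) adiabatic: W = P₁V₁(1 − (V₁/V₂)^(γ−1))/(γ−1) → W_b/(P₁V₁) = 0.4932.
W_a / W_b = 0.5494 / 0.4932 = 1.114.

W_a / W_b ≈ 1.11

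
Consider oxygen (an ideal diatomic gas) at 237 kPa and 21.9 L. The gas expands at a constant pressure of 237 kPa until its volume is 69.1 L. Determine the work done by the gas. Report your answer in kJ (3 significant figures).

Isobaric: W = P ΔV.
W = (237 kPa)(69.1 − 21.9 L) = (237)(47.2) = 11186 J.

W ≈ 11.2 kJ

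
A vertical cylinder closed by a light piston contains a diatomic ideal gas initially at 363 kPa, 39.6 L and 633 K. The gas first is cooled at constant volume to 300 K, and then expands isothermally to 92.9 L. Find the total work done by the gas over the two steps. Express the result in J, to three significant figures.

W_total ≈ 5810 J

Step 1 (isochoric): W = 0 (constant volume).
After step 1: P = 172 kPa (V unchanged).
Step 2 (isothermal): W = P₁V₁ ln(V₂/V₁) = (6813) ln(92.9/39.6) = 5809 J.
W_total = 0 + 5809 = 5809 J.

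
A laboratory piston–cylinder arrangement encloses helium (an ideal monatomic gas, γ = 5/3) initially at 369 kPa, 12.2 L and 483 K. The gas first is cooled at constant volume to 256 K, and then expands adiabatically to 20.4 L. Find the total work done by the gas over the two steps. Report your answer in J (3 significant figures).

Step 1 (isochoric): W = 0 (constant volume).
After step 1: P = 195.6 kPa (V unchanged).
Step 2 (adiabatic): W = (P₁V₁ − P₂V₂)/(γ−1) = (2386 − 1694)/0.667 = 1039 J.
W_total = 0 + 1039 = 1039 J.

W_total ≈ 1040 J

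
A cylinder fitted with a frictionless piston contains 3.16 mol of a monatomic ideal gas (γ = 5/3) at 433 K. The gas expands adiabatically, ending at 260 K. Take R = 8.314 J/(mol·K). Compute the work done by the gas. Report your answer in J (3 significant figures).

W ≈ 6820 J

Adiabatic ⇒ Q = 0, so W_by = −ΔU = nCᵥ(T₁ − T₂).
Cᵥ = 3R/2 = 12.47 J/(mol·K).
W = (3.16)(12.47)(433 − 260) = 6818 J.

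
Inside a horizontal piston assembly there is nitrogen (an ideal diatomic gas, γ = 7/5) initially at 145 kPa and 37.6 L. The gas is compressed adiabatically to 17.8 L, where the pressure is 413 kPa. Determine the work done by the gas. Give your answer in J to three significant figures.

W ≈ -4750 J

Adiabatic: W = (P₁V₁ − P₂V₂)/(γ − 1) with γ = 7/5.
P₁V₁ = 5452 J, P₂V₂ = 7351 J.
W = (5452 − 7351) / 0.4 = -4749 J.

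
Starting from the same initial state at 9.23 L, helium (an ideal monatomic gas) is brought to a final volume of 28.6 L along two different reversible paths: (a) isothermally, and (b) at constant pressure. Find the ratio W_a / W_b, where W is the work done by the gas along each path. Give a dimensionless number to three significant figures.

W_a / W_b ≈ 0.539

Path (a) isothermal: W = P₁V₁ ln(V₂/V₁) → W_a/(P₁V₁) = 1.131.
Path (b) isobaric: W = P₁(V₂ − V₁) → W_b/(P₁V₁) = 2.099.
W_a / W_b = 1.131 / 2.099 = 0.5389.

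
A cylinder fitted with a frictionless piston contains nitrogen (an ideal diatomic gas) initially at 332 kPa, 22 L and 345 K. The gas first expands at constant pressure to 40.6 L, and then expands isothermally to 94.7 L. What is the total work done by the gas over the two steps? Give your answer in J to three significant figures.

W_total ≈ 17600 J

Step 1 (isobaric): W = PΔV = (332 kPa)(40.6 − 22 L) = 6175 J.
After step 1: P = 332 kPa, V = 40.6 L, T = 636.7 K.
Step 2 (isothermal): W = P₁V₁ ln(V₂/V₁) = (13479) ln(94.7/40.6) = 11416 J.
W_total = 6175 + 11416 = 17591 J.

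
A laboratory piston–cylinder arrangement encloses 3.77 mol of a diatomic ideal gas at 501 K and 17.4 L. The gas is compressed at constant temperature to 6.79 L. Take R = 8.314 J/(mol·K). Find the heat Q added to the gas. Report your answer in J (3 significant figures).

Isothermal ⇒ ΔU = 0, so Q = W = nRT ln(V₂/V₁).
Q = (3.77)(8.314)(501) ln(6.79/17.4) = 15703 × -0.941 = -14777 J.

Q ≈ -14800 J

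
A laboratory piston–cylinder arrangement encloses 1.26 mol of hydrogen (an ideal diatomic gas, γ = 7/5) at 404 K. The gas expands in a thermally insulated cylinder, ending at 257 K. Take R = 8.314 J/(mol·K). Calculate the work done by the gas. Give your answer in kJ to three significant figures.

Adiabatic ⇒ Q = 0, so W_by = −ΔU = nCᵥ(T₁ − T₂).
Cᵥ = 5R/2 = 20.79 J/(mol·K).
W = (1.26)(20.79)(404 − 257) = 3850 J.

W ≈ 3.85 kJ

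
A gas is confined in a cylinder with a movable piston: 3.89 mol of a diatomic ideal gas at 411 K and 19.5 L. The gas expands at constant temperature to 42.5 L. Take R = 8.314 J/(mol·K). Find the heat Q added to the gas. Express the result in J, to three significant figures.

Isothermal ⇒ ΔU = 0, so Q = W = nRT ln(V₂/V₁).
Q = (3.89)(8.314)(411) ln(42.5/19.5) = 13292 × 0.7791 = 10356 J.

Q ≈ 10400 J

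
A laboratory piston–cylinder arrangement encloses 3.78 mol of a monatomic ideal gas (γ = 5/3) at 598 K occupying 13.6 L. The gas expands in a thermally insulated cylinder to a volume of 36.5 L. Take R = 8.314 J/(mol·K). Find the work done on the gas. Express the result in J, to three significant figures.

W ≈ -13600 J

Adiabatic: TV^(γ−1) = const with γ = 5/3.
T₂ = T₁ (V₁/V₂)^(γ−1) = 598 × (13.6/36.5)^0.667 = 598 × 0.5178 = 309.6 K.
W_by = nCᵥ(T₁ − T₂) = (3.78)(12.47)(598 − 309.6) = 13593 J.
Work on gas = −W_by = -13593 J.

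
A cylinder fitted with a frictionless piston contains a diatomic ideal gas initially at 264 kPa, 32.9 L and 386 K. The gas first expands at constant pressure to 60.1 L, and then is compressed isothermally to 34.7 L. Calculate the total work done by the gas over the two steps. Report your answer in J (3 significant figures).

Step 1 (isobaric): W = PΔV = (264 kPa)(60.1 − 32.9 L) = 7181 J.
After step 1: P = 264 kPa, V = 60.1 L, T = 705.1 K.
Step 2 (isothermal): W = P₁V₁ ln(V₂/V₁) = (15866) ln(34.7/60.1) = -8715 J.
W_total = 7181 − 8715 = -1534 J.

W_total ≈ -1530 J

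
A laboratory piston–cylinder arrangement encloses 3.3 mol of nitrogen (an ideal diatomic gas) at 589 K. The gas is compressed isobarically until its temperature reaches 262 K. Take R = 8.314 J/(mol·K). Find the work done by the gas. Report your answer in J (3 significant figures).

W ≈ -8970 J

Isobaric: W = P ΔV = nR ΔT.
W = (3.3)(8.314)(262 − 589) = -8972 J.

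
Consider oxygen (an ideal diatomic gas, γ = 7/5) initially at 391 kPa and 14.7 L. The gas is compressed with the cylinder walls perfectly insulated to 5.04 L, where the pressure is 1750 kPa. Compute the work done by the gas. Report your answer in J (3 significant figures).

W ≈ -7680 J

Adiabatic: W = (P₁V₁ − P₂V₂)/(γ − 1) with γ = 7/5.
P₁V₁ = 5748 J, P₂V₂ = 8820 J.
W = (5748 − 8820) / 0.4 = -7681 J.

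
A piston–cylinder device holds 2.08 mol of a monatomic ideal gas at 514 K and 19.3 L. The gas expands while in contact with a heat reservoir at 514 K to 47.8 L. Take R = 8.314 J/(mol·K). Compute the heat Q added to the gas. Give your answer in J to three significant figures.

Isothermal ⇒ ΔU = 0, so Q = W = nRT ln(V₂/V₁).
Q = (2.08)(8.314)(514) ln(47.8/19.3) = 8889 × 0.9069 = 8061 J.

Q ≈ 8060 J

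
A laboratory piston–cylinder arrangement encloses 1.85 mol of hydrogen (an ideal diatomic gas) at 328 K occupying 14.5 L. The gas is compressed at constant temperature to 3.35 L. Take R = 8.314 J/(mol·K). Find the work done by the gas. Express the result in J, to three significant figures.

W ≈ -7390 J

Isothermal: W = nRT ln(V₂/V₁).
W = (1.85)(8.314)(328) × ln(3.35/14.5)
  = 5045 × -1.465
W_by_gas = -7392 J.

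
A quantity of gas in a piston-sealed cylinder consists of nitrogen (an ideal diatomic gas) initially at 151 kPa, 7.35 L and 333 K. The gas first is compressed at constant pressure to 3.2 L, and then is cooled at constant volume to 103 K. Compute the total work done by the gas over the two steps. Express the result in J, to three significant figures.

W_total ≈ -627 J

Step 1 (isobaric): W = PΔV = (151 kPa)(3.2 − 7.35 L) = -626.6 J.
Step 2 (isochoric): W = 0 (constant volume).
W_total = -626.6 + 0 = -626.6 J.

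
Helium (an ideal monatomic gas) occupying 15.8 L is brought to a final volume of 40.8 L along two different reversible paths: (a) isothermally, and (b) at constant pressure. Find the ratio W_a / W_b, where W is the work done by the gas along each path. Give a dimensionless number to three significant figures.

Path (a) isothermal: W = P₁V₁ ln(V₂/V₁) → W_a/(P₁V₁) = 0.9487.
Path (b) isobaric: W = P₁(V₂ − V₁) → W_b/(P₁V₁) = 1.582.
W_a / W_b = 0.9487 / 1.582 = 0.5996.

W_a / W_b ≈ 0.600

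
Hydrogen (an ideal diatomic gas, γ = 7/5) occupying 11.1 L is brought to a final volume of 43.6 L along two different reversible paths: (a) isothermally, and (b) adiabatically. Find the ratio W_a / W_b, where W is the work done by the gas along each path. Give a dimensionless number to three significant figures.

W_a / W_b ≈ 1.30

Path (a) isothermal: W = P₁V₁ ln(V₂/V₁) → W_a/(P₁V₁) = 1.368.
Path (b) adiabatic: W = P₁V₁(1 − (V₁/V₂)^(γ−1))/(γ−1) → W_b/(P₁V₁) = 1.054.
W_a / W_b = 1.368 / 1.054 = 1.298.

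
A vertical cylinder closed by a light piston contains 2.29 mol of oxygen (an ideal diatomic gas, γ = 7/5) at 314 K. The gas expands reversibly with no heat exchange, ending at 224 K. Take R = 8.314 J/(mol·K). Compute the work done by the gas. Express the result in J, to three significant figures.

W ≈ 4280 J

Adiabatic ⇒ Q = 0, so W_by = −ΔU = nCᵥ(T₁ − T₂).
Cᵥ = 5R/2 = 20.79 J/(mol·K).
W = (2.29)(20.79)(314 − 224) = 4284 J.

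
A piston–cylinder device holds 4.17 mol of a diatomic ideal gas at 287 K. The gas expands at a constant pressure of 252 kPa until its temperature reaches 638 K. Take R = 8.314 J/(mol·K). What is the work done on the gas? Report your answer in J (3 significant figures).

W ≈ -12200 J

Isobaric: W = P ΔV = nR ΔT.
W = (4.17)(8.314)(638 − 287) = 12169 J.
Work on gas = −W_by = -12169 J.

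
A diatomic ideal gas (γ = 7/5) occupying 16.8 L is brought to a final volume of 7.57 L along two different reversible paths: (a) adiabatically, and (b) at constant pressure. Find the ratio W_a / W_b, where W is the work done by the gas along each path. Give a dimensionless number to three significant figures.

Path (a) adiabatic: W = P₁V₁(1 − (V₁/V₂)^(γ−1))/(γ−1) → W_a/(P₁V₁) = -0.9389.
Path (b) isobaric: W = P₁(V₂ − V₁) → W_b/(P₁V₁) = -0.5494.
W_a / W_b = -0.9389 / -0.5494 = 1.709.

W_a / W_b ≈ 1.71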